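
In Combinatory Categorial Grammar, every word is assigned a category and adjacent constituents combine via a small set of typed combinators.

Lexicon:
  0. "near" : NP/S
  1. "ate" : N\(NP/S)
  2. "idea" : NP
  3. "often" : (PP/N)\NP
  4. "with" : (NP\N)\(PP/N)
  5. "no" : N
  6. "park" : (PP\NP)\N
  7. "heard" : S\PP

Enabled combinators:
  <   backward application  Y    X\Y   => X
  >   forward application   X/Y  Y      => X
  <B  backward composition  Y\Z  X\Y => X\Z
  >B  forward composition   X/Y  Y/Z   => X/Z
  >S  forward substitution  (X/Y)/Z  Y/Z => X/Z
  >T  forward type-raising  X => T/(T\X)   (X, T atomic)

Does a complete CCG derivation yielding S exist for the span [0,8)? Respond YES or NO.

[0,8] S   <
  [0,5] NP   <
    [0,2] N   <
      [0,1] "near" : NP/S
      [1,2] "ate" : N\(NP/S)
    [2,5] NP\N   <
      [2,4] PP/N   <
        [2,3] "idea" : NP
        [3,4] "often" : (PP/N)\NP
      [4,5] "with" : (NP\N)\(PP/N)
  [5,8] S\NP   <B
    [5,7] PP\NP   <
      [5,6] "no" : N
      [6,7] "park" : (PP\NP)\N
    [7,8] "heard" : S\PP

YES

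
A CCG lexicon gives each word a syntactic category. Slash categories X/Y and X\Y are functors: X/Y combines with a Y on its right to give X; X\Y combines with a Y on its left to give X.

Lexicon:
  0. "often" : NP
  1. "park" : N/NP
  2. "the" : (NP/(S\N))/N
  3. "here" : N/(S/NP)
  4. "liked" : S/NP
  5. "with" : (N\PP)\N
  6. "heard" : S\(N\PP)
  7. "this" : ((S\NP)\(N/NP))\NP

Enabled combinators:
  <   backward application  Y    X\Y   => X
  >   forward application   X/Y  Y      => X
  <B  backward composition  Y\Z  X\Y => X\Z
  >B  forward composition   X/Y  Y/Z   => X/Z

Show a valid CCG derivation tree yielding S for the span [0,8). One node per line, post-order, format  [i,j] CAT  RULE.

[0,8] S   <
  [0,1] "often" : NP
  [1,8] S\NP   <
    [1,2] "park" : N/NP
    [2,8] (S\NP)\(N/NP)   <
      [2,7] NP   >
        [2,5] NP/(S\N)   >
          [2,3] "the" : (NP/(S\N))/N
          [3,5] N   >
            [3,4] "here" : N/(S/NP)
            [4,5] "liked" : S/NP
        [5,7] S\N   <B
          [5,6] "with" : (N\PP)\N
          [6,7] "heard" : S\(N\PP)
      [7,8] "this" : ((S\NP)\(N/NP))\NP

[0,1] NP  lex  "often"
[1,2] N/NP  lex  "park"
[2,3] (NP/(S\N))/N  lex  "the"
[3,4] N/(S/NP)  lex  "here"
[4,5] S/NP  lex  "liked"
[3,5] N  >  k=4
[2,5] NP/(S\N)  >  k=3
[5,6] (N\PP)\N  lex  "with"
[6,7] S\(N\PP)  lex  "heard"
[5,7] S\N  <B  k=6
[2,7] NP  >  k=5
[7,8] ((S\NP)\(N/NP))\NP  lex  "this"
[2,8] (S\NP)\(N/NP)  <  k=7
[1,8] S\NP  <  k=2
[0,8] S  <  k=1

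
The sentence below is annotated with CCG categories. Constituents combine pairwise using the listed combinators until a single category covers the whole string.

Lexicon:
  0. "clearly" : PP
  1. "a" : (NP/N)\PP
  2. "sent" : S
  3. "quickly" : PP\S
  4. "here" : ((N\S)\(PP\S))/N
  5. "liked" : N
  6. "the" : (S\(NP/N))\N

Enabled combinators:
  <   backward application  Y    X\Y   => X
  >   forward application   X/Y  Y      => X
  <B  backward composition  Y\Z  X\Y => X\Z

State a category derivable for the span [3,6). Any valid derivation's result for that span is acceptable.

N\S

[0,7] S   <
  [0,2] NP/N   <
    [0,1] "clearly" : PP
    [1,2] "a" : (NP/N)\PP
  [2,7] S\(NP/N)   <
    [2,6] N   <
      [2,3] "sent" : S
      [3,6] N\S   <
        [3,4] "quickly" : PP\S
        [4,6] (N\S)\(PP\S)   >
          [4,5] "here" : ((N\S)\(PP\S))/N
          [5,6] "liked" : N
    [6,7] "the" : (S\(NP/N))\N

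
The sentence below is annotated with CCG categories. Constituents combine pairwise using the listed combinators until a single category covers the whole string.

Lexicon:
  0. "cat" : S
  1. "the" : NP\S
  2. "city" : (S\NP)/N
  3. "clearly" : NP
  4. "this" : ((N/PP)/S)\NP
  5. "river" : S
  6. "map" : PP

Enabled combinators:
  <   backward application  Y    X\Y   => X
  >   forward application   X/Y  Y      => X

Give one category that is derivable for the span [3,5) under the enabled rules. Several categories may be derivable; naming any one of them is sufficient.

[0,7] S   <
  [0,2] NP   <
    [0,1] "cat" : S
    [1,2] "the" : NP\S
  [2,7] S\NP   >
    [2,3] "city" : (S\NP)/N
    [3,7] N   >
      [3,6] N/PP   >
        [3,5] (N/PP)/S   <
          [3,4] "clearly" : NP
          [4,5] "this" : ((N/PP)/S)\NP
        [5,6] "river" : S
      [6,7] "map" : PP

(N/PP)/S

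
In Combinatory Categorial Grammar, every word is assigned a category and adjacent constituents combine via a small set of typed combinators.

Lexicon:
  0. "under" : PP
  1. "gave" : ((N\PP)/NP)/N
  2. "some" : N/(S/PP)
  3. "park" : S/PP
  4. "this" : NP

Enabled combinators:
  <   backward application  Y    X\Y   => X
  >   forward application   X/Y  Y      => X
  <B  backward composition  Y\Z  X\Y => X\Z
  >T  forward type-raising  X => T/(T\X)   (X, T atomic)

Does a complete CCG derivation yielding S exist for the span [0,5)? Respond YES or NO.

NO

PP ((N\PP)/NP)/N N/(S/PP) S/PP NP
CKY chart[0,5] = {N, N/(N\N), NP/(NP\N), PP/(PP\N), S/(S\N)}; S ∉ chart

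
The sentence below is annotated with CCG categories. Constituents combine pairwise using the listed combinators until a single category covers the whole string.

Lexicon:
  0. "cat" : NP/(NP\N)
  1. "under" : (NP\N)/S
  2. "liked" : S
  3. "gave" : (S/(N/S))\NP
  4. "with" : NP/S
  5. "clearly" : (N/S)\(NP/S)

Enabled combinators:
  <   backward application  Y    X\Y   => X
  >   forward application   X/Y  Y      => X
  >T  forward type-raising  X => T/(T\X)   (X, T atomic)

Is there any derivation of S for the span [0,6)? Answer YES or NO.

[0,6] S   >
  [0,4] S/(N/S)   <
    [0,3] NP   >
      [0,1] "cat" : NP/(NP\N)
      [1,3] NP\N   >
        [1,2] "under" : (NP\N)/S
        [2,3] "liked" : S
    [3,4] "gave" : (S/(N/S))\NP
  [4,6] N/S   <
    [4,5] "with" : NP/S
    [5,6] "clearly" : (N/S)\(NP/S)

YES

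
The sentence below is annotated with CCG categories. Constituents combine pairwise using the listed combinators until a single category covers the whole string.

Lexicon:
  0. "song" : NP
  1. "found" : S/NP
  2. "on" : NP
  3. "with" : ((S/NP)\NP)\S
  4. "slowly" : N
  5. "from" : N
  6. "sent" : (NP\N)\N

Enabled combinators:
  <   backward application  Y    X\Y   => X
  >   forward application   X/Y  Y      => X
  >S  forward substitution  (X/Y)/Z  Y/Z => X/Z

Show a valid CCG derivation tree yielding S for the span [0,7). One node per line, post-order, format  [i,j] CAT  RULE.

[0,1] NP  lex  "song"
[1,2] S/NP  lex  "found"
[2,3] NP  lex  "on"
[1,3] S  >  k=2
[3,4] ((S/NP)\NP)\S  lex  "with"
[1,4] (S/NP)\NP  <  k=3
[0,4] S/NP  <  k=1
[4,5] N  lex  "slowly"
[5,6] N  lex  "from"
[6,7] (NP\N)\N  lex  "sent"
[5,7] NP\N  <  k=6
[4,7] NP  <  k=5
[0,7] S  >  k=4

[0,7] S   >
  [0,4] S/NP   <
    [0,1] "song" : NP
    [1,4] (S/NP)\NP   <
      [1,3] S   >
        [1,2] "found" : S/NP
        [2,3] "on" : NP
      [3,4] "with" : ((S/NP)\NP)\S
  [4,7] NP   <
    [4,5] "slowly" : N
    [5,7] NP\N   <
      [5,6] "from" : N
      [6,7] "sent" : (NP\N)\N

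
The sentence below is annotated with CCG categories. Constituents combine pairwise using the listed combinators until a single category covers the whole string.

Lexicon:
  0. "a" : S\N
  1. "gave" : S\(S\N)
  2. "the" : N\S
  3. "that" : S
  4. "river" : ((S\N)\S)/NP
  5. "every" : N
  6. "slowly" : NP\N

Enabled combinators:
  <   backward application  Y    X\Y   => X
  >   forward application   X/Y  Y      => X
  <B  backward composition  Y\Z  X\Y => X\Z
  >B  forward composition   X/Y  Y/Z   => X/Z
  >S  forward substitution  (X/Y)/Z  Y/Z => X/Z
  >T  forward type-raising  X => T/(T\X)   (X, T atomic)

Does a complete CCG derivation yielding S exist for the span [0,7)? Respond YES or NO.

YES

[0,7] S   <
  [0,3] N   <
    [0,2] S   <
      [0,1] "a" : S\N
      [1,2] "gave" : S\(S\N)
    [2,3] "the" : N\S
  [3,7] S\N   <
    [3,4] "that" : S
    [4,7] (S\N)\S   >
      [4,5] "river" : ((S\N)\S)/NP
      [5,7] NP   <
        [5,6] "every" : N
        [6,7] "slowly" : NP\N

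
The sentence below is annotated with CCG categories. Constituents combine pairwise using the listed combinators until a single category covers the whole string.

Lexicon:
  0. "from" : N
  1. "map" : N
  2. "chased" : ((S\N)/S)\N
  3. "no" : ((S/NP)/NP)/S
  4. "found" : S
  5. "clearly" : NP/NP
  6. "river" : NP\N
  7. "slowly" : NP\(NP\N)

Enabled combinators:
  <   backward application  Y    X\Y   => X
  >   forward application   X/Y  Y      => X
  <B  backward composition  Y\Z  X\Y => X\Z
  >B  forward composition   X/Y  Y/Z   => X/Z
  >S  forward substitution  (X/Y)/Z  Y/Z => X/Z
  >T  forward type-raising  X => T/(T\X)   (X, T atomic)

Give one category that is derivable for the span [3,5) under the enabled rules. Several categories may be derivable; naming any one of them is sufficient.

[0,8] S   <
  [0,1] "from" : N
  [1,8] S\N   >
    [1,3] (S\N)/S   <
      [1,2] "map" : N
      [2,3] "chased" : ((S\N)/S)\N
    [3,8] S   >
      [3,6] S/NP   >S
        [3,5] (S/NP)/NP   >
          [3,4] "no" : ((S/NP)/NP)/S
          [4,5] "found" : S
        [5,6] "clearly" : NP/NP
      [6,8] NP   <
        [6,7] "river" : NP\N
        [7,8] "slowly" : NP\(NP\N)

(S/NP)/NP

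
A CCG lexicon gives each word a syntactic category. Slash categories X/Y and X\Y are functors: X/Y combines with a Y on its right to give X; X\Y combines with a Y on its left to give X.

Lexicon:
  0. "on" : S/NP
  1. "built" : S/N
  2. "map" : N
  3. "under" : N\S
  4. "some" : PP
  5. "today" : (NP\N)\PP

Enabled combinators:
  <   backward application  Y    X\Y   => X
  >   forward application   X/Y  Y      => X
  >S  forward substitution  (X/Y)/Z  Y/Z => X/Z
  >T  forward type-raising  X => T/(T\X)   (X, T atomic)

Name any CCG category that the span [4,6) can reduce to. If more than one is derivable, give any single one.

[0,6] S   >
  [0,1] "on" : S/NP
  [1,6] NP   <
    [1,4] N   <
      [1,3] S   >
        [1,2] "built" : S/N
        [2,3] "map" : N
      [3,4] "under" : N\S
    [4,6] NP\N   <
      [4,5] "some" : PP
      [5,6] "today" : (NP\N)\PP

NP\N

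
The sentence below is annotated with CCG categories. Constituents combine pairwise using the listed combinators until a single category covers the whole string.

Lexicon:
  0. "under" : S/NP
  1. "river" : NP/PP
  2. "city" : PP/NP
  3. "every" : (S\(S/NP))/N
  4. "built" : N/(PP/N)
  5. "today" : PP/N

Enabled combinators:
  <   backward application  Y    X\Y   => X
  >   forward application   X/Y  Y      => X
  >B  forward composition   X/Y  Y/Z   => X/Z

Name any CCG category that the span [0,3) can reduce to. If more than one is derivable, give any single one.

[0,6] S   <
  [0,3] S/NP   >B
    [0,2] S/PP   >B
      [0,1] "under" : S/NP
      [1,2] "river" : NP/PP
    [2,3] "city" : PP/NP
  [3,6] S\(S/NP)   >
    [3,4] "every" : (S\(S/NP))/N
    [4,6] N   >
      [4,5] "built" : N/(PP/N)
      [5,6] "today" : PP/N

S/NP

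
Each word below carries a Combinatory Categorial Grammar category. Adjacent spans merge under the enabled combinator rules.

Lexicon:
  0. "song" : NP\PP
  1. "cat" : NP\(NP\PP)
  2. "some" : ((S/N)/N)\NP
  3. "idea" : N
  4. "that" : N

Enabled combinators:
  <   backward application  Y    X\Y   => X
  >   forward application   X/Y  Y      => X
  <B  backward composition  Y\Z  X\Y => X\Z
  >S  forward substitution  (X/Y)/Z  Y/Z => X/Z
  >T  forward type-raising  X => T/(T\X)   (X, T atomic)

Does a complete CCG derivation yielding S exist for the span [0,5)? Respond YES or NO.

[0,5] S   >
  [0,4] S/N   >
    [0,3] (S/N)/N   <
      [0,2] NP   <
        [0,1] "song" : NP\PP
        [1,2] "cat" : NP\(NP\PP)
      [2,3] "some" : ((S/N)/N)\NP
    [3,4] "idea" : N
  [4,5] "that" : N

YES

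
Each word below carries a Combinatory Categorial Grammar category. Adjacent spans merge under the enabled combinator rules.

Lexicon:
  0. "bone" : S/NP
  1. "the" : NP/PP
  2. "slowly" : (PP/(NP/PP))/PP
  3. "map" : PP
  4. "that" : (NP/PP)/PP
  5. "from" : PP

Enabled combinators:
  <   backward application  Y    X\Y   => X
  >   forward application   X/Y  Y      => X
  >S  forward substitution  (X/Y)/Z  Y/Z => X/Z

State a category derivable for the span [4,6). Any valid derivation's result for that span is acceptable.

NP/PP

[0,6] S   >
  [0,1] "bone" : S/NP
  [1,6] NP   >
    [1,2] "the" : NP/PP
    [2,6] PP   >
      [2,4] PP/(NP/PP)   >
        [2,3] "slowly" : (PP/(NP/PP))/PP
        [3,4] "map" : PP
      [4,6] NP/PP   >
        [4,5] "that" : (NP/PP)/PP
        [5,6] "from" : PP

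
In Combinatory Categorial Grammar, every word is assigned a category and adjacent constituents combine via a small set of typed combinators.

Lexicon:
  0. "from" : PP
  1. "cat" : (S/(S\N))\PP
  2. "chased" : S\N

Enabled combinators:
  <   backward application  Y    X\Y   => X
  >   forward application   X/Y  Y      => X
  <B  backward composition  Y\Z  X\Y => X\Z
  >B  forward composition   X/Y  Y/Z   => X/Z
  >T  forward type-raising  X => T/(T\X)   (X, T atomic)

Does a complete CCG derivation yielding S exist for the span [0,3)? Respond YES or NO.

[0,3] S   >
  [0,2] S/(S\N)   <
    [0,1] "from" : PP
    [1,2] "cat" : (S/(S\N))\PP
  [2,3] "chased" : S\N

YES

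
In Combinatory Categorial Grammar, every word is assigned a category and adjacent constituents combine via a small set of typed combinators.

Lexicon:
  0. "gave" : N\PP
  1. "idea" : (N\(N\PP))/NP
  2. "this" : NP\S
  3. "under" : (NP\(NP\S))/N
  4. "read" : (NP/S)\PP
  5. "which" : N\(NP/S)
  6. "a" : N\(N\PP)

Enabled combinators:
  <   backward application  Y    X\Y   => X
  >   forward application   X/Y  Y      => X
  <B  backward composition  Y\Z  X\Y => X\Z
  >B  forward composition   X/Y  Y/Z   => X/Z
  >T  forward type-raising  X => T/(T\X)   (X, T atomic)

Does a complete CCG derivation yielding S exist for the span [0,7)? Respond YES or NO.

NO

N\PP (N\(N\PP))/NP NP\S (NP\(NP\S))/N (NP/S)\PP N\(NP/S) N\(N\PP)
CKY chart[0,7] = {N, N/(N\N), NP/(NP\N), PP/(PP\N), S/(S\N)}; S ∉ chart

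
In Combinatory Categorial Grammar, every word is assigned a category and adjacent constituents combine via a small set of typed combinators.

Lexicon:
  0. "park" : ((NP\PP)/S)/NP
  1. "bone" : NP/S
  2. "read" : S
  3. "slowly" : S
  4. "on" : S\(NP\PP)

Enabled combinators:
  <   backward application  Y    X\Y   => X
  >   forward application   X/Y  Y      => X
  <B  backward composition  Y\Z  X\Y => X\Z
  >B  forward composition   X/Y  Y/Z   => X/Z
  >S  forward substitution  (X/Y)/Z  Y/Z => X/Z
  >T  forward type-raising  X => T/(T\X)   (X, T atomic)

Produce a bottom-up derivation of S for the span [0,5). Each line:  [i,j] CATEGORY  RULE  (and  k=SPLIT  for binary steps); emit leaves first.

[0,1] ((NP\PP)/S)/NP  lex  "park"
[1,2] NP/S  lex  "bone"
[2,3] S  lex  "read"
[1,3] NP  >  k=2
[0,3] (NP\PP)/S  >  k=1
[3,4] S  lex  "slowly"
[0,4] NP\PP  >  k=3
[4,5] S\(NP\PP)  lex  "on"
[0,5] S  <  k=4

[0,5] S   <
  [0,4] NP\PP   >
    [0,3] (NP\PP)/S   >
      [0,1] "park" : ((NP\PP)/S)/NP
      [1,3] NP   >
        [1,2] "bone" : NP/S
        [2,3] "read" : S
    [3,4] "slowly" : S
  [4,5] "on" : S\(NP\PP)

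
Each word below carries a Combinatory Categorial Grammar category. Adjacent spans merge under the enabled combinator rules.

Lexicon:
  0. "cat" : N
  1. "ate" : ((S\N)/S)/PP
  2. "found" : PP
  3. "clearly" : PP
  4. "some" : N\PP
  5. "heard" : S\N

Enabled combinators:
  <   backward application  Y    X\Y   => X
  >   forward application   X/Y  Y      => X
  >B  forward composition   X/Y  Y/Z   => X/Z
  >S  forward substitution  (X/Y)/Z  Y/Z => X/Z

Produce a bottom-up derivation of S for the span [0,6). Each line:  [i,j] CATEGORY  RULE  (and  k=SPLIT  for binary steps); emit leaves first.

[0,1] N  lex  "cat"
[1,2] ((S\N)/S)/PP  lex  "ate"
[2,3] PP  lex  "found"
[1,3] (S\N)/S  >  k=2
[3,4] PP  lex  "clearly"
[4,5] N\PP  lex  "some"
[3,5] N  <  k=4
[5,6] S\N  lex  "heard"
[3,6] S  <  k=5
[1,6] S\N  >  k=3
[0,6] S  <  k=1

[0,6] S   <
  [0,1] "cat" : N
  [1,6] S\N   >
    [1,3] (S\N)/S   >
      [1,2] "ate" : ((S\N)/S)/PP
      [2,3] "found" : PP
    [3,6] S   <
      [3,5] N   <
        [3,4] "clearly" : PP
        [4,5] "some" : N\PP
      [5,6] "heard" : S\N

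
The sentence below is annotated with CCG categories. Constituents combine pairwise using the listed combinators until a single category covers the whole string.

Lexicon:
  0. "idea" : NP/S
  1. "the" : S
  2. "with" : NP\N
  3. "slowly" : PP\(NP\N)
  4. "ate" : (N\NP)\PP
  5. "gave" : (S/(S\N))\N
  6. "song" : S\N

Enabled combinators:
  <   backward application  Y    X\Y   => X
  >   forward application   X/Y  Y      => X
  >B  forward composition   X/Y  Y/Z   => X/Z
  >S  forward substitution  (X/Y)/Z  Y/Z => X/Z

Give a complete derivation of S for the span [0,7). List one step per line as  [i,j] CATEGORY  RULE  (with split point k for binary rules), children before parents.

[0,7] S   >
  [0,6] S/(S\N)   <
    [0,5] N   <
      [0,2] NP   >
        [0,1] "idea" : NP/S
        [1,2] "the" : S
      [2,5] N\NP   <
        [2,4] PP   <
          [2,3] "with" : NP\N
          [3,4] "slowly" : PP\(NP\N)
        [4,5] "ate" : (N\NP)\PP
    [5,6] "gave" : (S/(S\N))\N
  [6,7] "song" : S\N

[0,1] NP/S  lex  "idea"
[1,2] S  lex  "the"
[0,2] NP  >  k=1
[2,3] NP\N  lex  "with"
[3,4] PP\(NP\N)  lex  "slowly"
[2,4] PP  <  k=3
[4,5] (N\NP)\PP  lex  "ate"
[2,5] N\NP  <  k=4
[0,5] N  <  k=2
[5,6] (S/(S\N))\N  lex  "gave"
[0,6] S/(S\N)  <  k=5
[6,7] S\N  lex  "song"
[0,7] S  >  k=6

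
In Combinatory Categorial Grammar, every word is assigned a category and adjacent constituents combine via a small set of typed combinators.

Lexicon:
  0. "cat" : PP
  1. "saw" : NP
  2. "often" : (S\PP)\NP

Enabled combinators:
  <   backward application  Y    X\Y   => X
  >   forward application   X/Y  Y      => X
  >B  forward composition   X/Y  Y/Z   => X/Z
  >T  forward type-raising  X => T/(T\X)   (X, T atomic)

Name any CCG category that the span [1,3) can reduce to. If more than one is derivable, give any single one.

S\PP

[0,3] S   >
  [0,1] S/(S\PP)   >T
    [0,1] "cat" : PP
  [1,3] S\PP   <
    [1,2] "saw" : NP
    [2,3] "often" : (S\PP)\NP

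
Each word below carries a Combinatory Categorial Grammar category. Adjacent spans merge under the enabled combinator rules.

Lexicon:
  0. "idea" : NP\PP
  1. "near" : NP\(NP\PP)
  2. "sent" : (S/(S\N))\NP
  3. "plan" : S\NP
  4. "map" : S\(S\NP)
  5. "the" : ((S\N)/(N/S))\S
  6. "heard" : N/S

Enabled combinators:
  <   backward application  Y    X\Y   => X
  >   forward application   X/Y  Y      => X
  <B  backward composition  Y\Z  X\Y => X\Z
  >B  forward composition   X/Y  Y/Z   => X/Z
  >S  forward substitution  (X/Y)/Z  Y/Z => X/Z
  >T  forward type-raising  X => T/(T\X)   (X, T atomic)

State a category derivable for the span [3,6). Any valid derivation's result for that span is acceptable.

(S\N)/(N/S)

[0,7] S   >
  [0,3] S/(S\N)   <
    [0,2] NP   <
      [0,1] "idea" : NP\PP
      [1,2] "near" : NP\(NP\PP)
    [2,3] "sent" : (S/(S\N))\NP
  [3,7] S\N   >
    [3,6] (S\N)/(N/S)   <
      [3,5] S   <
        [3,4] "plan" : S\NP
        [4,5] "map" : S\(S\NP)
      [5,6] "the" : ((S\N)/(N/S))\S
    [6,7] "heard" : N/S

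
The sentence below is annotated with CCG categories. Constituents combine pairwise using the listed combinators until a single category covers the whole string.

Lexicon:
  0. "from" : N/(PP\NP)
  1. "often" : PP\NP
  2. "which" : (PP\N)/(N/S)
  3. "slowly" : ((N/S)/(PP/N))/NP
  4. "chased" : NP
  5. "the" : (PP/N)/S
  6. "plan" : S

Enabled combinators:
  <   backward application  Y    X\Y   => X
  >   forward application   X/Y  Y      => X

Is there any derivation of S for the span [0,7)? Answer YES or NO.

NO

N/(PP\NP) PP\NP (PP\N)/(N/S) ((N/S)/(PP/N))/NP NP (PP/N)/S S
CKY chart[0,7] = {PP}; S ∉ chart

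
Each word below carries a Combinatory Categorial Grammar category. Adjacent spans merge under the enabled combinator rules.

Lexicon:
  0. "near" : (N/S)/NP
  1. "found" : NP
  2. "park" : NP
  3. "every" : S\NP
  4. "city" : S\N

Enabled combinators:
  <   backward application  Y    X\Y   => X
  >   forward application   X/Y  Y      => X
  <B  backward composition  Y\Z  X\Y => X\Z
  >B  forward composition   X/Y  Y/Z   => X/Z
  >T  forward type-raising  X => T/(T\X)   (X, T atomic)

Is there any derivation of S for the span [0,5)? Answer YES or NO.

YES

[0,5] S   <
  [0,4] N   >
    [0,2] N/S   >
      [0,1] "near" : (N/S)/NP
      [1,2] "found" : NP
    [2,4] S   >
      [2,3] S/(S\NP)   >T
        [2,3] "park" : NP
      [3,4] "every" : S\NP
  [4,5] "city" : S\N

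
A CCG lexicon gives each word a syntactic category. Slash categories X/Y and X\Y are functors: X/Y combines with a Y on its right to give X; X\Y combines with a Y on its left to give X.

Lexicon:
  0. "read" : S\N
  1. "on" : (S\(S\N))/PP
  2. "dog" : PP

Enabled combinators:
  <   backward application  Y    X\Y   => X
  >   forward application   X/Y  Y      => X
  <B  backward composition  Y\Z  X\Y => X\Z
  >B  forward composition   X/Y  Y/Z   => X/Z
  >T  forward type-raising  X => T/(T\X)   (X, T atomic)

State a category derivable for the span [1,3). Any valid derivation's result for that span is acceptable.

S\(S\N)

[0,3] S   <
  [0,1] "read" : S\N
  [1,3] S\(S\N)   >
    [1,2] "on" : (S\(S\N))/PP
    [2,3] "dog" : PP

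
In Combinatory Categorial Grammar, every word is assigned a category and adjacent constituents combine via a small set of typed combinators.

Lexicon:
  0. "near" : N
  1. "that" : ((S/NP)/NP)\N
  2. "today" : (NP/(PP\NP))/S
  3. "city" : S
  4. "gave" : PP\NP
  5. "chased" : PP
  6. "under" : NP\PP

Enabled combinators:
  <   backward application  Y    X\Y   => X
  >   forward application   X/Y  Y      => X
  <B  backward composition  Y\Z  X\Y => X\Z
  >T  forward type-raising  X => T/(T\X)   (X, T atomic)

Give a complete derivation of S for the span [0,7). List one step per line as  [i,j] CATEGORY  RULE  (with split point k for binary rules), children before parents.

[0,1] N  lex  "near"
[1,2] ((S/NP)/NP)\N  lex  "that"
[0,2] (S/NP)/NP  <  k=1
[2,3] (NP/(PP\NP))/S  lex  "today"
[3,4] S  lex  "city"
[2,4] NP/(PP\NP)  >  k=3
[4,5] PP\NP  lex  "gave"
[2,5] NP  >  k=4
[0,5] S/NP  >  k=2
[5,6] PP  lex  "chased"
[5,6] NP/(NP\PP)  >T
[6,7] NP\PP  lex  "under"
[5,7] NP  >  k=6
[0,7] S  >  k=5

[0,7] S   >
  [0,5] S/NP   >
    [0,2] (S/NP)/NP   <
      [0,1] "near" : N
      [1,2] "that" : ((S/NP)/NP)\N
    [2,5] NP   >
      [2,4] NP/(PP\NP)   >
        [2,3] "today" : (NP/(PP\NP))/S
        [3,4] "city" : S
      [4,5] "gave" : PP\NP
  [5,7] NP   >
    [5,6] NP/(NP\PP)   >T
      [5,6] "chased" : PP
    [6,7] "under" : NP\PP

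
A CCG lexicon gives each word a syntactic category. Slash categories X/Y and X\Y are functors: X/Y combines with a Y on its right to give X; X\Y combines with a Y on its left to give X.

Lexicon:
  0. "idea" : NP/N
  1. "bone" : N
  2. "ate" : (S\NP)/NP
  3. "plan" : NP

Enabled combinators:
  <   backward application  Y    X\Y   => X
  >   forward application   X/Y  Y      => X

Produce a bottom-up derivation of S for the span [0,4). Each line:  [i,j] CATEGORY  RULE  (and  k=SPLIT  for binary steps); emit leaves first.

[0,1] NP/N  lex  "idea"
[1,2] N  lex  "bone"
[0,2] NP  >  k=1
[2,3] (S\NP)/NP  lex  "ate"
[3,4] NP  lex  "plan"
[2,4] S\NP  >  k=3
[0,4] S  <  k=2

[0,4] S   <
  [0,2] NP   >
    [0,1] "idea" : NP/N
    [1,2] "bone" : N
  [2,4] S\NP   >
    [2,3] "ate" : (S\NP)/NP
    [3,4] "plan" : NP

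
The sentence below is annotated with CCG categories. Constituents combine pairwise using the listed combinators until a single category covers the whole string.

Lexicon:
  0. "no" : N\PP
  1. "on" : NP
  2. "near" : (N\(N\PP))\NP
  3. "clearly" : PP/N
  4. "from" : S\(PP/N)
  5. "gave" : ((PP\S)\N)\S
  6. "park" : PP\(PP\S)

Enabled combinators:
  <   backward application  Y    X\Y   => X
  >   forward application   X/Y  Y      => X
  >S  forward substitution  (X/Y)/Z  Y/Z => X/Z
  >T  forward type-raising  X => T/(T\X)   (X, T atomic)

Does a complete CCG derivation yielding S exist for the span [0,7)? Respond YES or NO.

N\PP NP (N\(N\PP))\NP PP/N S\(PP/N) ((PP\S)\N)\S PP\(PP\S)
CKY chart[0,7] = {N/(N\PP), NP/(NP\PP), PP, PP/(PP\PP), S/(S\PP)}; S ∉ chart

NO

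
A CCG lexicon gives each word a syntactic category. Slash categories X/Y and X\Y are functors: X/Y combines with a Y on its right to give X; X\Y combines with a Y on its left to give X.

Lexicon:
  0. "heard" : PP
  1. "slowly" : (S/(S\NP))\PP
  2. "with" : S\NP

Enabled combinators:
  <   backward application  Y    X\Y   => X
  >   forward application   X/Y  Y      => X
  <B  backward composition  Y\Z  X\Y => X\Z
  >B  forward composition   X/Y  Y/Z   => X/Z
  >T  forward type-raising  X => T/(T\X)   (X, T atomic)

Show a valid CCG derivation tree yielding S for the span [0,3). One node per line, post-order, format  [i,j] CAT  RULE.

[0,3] S   >
  [0,2] S/(S\NP)   <
    [0,1] "heard" : PP
    [1,2] "slowly" : (S/(S\NP))\PP
  [2,3] "with" : S\NP

[0,1] PP  lex  "heard"
[1,2] (S/(S\NP))\PP  lex  "slowly"
[0,2] S/(S\NP)  <  k=1
[2,3] S\NP  lex  "with"
[0,3] S  >  k=2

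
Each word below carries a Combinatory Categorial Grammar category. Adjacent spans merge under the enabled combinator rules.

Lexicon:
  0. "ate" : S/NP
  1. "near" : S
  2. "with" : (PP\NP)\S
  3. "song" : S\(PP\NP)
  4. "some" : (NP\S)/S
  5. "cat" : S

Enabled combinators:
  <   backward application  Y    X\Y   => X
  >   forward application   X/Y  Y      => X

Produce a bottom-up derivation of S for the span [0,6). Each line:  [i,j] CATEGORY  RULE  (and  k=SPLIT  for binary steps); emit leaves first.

[0,6] S   >
  [0,1] "ate" : S/NP
  [1,6] NP   <
    [1,4] S   <
      [1,3] PP\NP   <
        [1,2] "near" : S
        [2,3] "with" : (PP\NP)\S
      [3,4] "song" : S\(PP\NP)
    [4,6] NP\S   >
      [4,5] "some" : (NP\S)/S
      [5,6] "cat" : S

[0,1] S/NP  lex  "ate"
[1,2] S  lex  "near"
[2,3] (PP\NP)\S  lex  "with"
[1,3] PP\NP  <  k=2
[3,4] S\(PP\NP)  lex  "song"
[1,4] S  <  k=3
[4,5] (NP\S)/S  lex  "some"
[5,6] S  lex  "cat"
[4,6] NP\S  >  k=5
[1,6] NP  <  k=4
[0,6] S  >  k=1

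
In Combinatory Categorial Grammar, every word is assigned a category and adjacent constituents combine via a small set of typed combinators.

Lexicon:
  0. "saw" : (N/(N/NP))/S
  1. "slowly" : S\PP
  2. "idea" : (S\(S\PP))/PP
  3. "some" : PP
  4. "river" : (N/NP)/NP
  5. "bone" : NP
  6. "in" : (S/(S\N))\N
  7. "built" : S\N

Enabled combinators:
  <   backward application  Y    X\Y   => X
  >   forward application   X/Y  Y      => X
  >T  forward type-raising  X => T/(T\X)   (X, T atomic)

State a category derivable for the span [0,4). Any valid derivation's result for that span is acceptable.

N/(N/NP)

[0,8] S   >
  [0,7] S/(S\N)   <
    [0,6] N   >
      [0,4] N/(N/NP)   >
        [0,1] "saw" : (N/(N/NP))/S
        [1,4] S   <
          [1,2] "slowly" : S\PP
          [2,4] S\(S\PP)   >
            [2,3] "idea" : (S\(S\PP))/PP
            [3,4] "some" : PP
      [4,6] N/NP   >
        [4,5] "river" : (N/NP)/NP
        [5,6] "bone" : NP
    [6,7] "in" : (S/(S\N))\N
  [7,8] "built" : S\N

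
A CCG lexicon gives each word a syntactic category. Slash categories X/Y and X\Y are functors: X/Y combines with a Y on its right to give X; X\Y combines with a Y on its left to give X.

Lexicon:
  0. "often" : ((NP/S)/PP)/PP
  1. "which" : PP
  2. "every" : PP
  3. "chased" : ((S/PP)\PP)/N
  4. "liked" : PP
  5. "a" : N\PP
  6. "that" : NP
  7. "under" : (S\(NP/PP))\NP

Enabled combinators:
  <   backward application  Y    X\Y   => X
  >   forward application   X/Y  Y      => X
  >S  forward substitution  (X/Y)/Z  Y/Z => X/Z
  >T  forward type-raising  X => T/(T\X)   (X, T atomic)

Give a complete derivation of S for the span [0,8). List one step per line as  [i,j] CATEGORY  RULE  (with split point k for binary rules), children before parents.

[0,8] S   <
  [0,6] NP/PP   >S
    [0,2] (NP/S)/PP   >
      [0,1] "often" : ((NP/S)/PP)/PP
      [1,2] "which" : PP
    [2,6] S/PP   <
      [2,3] "every" : PP
      [3,6] (S/PP)\PP   >
        [3,4] "chased" : ((S/PP)\PP)/N
        [4,6] N   <
          [4,5] "liked" : PP
          [5,6] "a" : N\PP
  [6,8] S\(NP/PP)   <
    [6,7] "that" : NP
    [7,8] "under" : (S\(NP/PP))\NP

[0,1] ((NP/S)/PP)/PP  lex  "often"
[1,2] PP  lex  "which"
[0,2] (NP/S)/PP  >  k=1
[2,3] PP  lex  "every"
[3,4] ((S/PP)\PP)/N  lex  "chased"
[4,5] PP  lex  "liked"
[5,6] N\PP  lex  "a"
[4,6] N  <  k=5
[3,6] (S/PP)\PP  >  k=4
[2,6] S/PP  <  k=3
[0,6] NP/PP  >S  k=2
[6,7] NP  lex  "that"
[7,8] (S\(NP/PP))\NP  lex  "under"
[6,8] S\(NP/PP)  <  k=7
[0,8] S  <  k=6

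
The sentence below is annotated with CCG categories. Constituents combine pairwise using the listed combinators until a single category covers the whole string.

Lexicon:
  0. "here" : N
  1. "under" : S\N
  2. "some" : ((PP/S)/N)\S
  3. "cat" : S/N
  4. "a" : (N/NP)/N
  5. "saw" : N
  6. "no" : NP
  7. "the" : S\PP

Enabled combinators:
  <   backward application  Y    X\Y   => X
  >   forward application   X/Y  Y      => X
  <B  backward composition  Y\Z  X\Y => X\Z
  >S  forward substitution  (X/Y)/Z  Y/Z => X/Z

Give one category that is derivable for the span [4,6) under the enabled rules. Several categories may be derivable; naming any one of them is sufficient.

N/NP

[0,8] S   <
  [0,7] PP   >
    [0,4] PP/N   >S
      [0,3] (PP/S)/N   <
        [0,2] S   <
          [0,1] "here" : N
          [1,2] "under" : S\N
        [2,3] "some" : ((PP/S)/N)\S
      [3,4] "cat" : S/N
    [4,7] N   >
      [4,6] N/NP   >
        [4,5] "a" : (N/NP)/N
        [5,6] "saw" : N
      [6,7] "no" : NP
  [7,8] "the" : S\PP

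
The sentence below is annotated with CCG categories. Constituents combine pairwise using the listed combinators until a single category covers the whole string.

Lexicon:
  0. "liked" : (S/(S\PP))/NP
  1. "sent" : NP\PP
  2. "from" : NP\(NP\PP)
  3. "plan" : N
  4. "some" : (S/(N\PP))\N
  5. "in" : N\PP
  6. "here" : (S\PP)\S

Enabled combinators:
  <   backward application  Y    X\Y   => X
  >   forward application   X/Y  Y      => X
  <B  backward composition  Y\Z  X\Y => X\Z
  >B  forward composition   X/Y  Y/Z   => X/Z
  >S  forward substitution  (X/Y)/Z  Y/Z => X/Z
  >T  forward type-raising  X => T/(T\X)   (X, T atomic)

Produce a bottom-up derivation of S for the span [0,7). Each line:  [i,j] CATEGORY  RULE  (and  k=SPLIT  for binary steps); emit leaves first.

[0,7] S   >
  [0,3] S/(S\PP)   >
    [0,1] "liked" : (S/(S\PP))/NP
    [1,3] NP   <
      [1,2] "sent" : NP\PP
      [2,3] "from" : NP\(NP\PP)
  [3,7] S\PP   <
    [3,6] S   >
      [3,5] S/(N\PP)   <
        [3,4] "plan" : N
        [4,5] "some" : (S/(N\PP))\N
      [5,6] "in" : N\PP
    [6,7] "here" : (S\PP)\S

[0,1] (S/(S\PP))/NP  lex  "liked"
[1,2] NP\PP  lex  "sent"
[2,3] NP\(NP\PP)  lex  "from"
[1,3] NP  <  k=2
[0,3] S/(S\PP)  >  k=1
[3,4] N  lex  "plan"
[4,5] (S/(N\PP))\N  lex  "some"
[3,5] S/(N\PP)  <  k=4
[5,6] N\PP  lex  "in"
[3,6] S  >  k=5
[6,7] (S\PP)\S  lex  "here"
[3,7] S\PP  <  k=6
[0,7] S  >  k=3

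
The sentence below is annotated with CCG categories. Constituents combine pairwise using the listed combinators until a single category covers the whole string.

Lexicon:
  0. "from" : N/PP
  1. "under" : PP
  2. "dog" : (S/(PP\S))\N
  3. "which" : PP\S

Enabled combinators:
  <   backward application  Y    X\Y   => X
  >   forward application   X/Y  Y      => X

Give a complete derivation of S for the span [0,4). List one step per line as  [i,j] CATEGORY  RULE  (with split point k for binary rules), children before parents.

[0,1] N/PP  lex  "from"
[1,2] PP  lex  "under"
[0,2] N  >  k=1
[2,3] (S/(PP\S))\N  lex  "dog"
[0,3] S/(PP\S)  <  k=2
[3,4] PP\S  lex  "which"
[0,4] S  >  k=3

[0,4] S   >
  [0,3] S/(PP\S)   <
    [0,2] N   >
      [0,1] "from" : N/PP
      [1,2] "under" : PP
    [2,3] "dog" : (S/(PP\S))\N
  [3,4] "which" : PP\S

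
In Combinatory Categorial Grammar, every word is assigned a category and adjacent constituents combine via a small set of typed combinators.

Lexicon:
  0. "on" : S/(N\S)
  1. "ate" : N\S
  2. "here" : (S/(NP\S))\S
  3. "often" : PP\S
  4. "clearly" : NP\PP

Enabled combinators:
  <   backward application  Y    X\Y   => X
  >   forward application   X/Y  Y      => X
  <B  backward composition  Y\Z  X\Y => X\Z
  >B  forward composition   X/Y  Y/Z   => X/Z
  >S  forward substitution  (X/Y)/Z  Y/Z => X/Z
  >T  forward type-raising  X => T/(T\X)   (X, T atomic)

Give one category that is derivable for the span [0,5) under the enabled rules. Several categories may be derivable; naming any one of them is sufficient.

[0,5] S   >
  [0,3] S/(NP\S)   <
    [0,2] S   >
      [0,1] "on" : S/(N\S)
      [1,2] "ate" : N\S
    [2,3] "here" : (S/(NP\S))\S
  [3,5] NP\S   <B
    [3,4] "often" : PP\S
    [4,5] "clearly" : NP\PP

S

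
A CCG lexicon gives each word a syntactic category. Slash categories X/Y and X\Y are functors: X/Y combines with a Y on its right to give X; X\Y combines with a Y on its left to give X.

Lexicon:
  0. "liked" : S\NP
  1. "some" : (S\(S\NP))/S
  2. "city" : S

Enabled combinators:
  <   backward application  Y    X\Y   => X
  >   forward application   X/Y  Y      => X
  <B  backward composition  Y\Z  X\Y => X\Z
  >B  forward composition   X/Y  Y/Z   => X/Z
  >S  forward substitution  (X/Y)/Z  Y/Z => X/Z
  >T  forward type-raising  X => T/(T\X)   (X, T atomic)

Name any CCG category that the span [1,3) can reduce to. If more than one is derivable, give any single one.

[0,3] S   <
  [0,1] "liked" : S\NP
  [1,3] S\(S\NP)   >
    [1,2] "some" : (S\(S\NP))/S
    [2,3] "city" : S

S\(S\NP)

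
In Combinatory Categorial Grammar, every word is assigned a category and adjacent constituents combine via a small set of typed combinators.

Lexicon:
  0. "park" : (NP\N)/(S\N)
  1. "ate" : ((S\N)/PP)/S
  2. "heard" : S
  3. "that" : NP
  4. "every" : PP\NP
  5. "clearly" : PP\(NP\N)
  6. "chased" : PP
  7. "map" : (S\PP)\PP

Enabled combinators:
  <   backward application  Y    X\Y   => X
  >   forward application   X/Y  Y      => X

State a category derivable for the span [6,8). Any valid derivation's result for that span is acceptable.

[0,8] S   <
  [0,6] PP   <
    [0,5] NP\N   >
      [0,1] "park" : (NP\N)/(S\N)
      [1,5] S\N   >
        [1,3] (S\N)/PP   >
          [1,2] "ate" : ((S\N)/PP)/S
          [2,3] "heard" : S
        [3,5] PP   <
          [3,4] "that" : NP
          [4,5] "every" : PP\NP
    [5,6] "clearly" : PP\(NP\N)
  [6,8] S\PP   <
    [6,7] "chased" : PP
    [7,8] "map" : (S\PP)\PP

S\PP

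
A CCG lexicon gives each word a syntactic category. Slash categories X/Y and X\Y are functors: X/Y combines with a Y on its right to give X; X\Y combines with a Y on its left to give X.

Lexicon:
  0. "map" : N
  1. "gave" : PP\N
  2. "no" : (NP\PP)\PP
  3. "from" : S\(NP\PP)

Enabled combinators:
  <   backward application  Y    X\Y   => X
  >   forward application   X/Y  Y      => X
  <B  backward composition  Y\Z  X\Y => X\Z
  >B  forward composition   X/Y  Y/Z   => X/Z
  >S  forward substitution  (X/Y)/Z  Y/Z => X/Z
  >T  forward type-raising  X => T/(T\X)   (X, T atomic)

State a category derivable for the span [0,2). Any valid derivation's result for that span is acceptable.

PP

[0,4] S   <
  [0,2] PP   <
    [0,1] "map" : N
    [1,2] "gave" : PP\N
  [2,4] S\PP   <B
    [2,3] "no" : (NP\PP)\PP
    [3,4] "from" : S\(NP\PP)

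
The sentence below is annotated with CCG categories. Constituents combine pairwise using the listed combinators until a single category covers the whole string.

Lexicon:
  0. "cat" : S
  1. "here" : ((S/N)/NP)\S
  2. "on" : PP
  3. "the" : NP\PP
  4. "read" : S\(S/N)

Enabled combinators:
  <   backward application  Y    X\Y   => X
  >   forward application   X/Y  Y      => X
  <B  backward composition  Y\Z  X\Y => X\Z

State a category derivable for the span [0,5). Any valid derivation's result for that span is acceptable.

[0,5] S   <
  [0,4] S/N   >
    [0,2] (S/N)/NP   <
      [0,1] "cat" : S
      [1,2] "here" : ((S/N)/NP)\S
    [2,4] NP   <
      [2,3] "on" : PP
      [3,4] "the" : NP\PP
  [4,5] "read" : S\(S/N)

S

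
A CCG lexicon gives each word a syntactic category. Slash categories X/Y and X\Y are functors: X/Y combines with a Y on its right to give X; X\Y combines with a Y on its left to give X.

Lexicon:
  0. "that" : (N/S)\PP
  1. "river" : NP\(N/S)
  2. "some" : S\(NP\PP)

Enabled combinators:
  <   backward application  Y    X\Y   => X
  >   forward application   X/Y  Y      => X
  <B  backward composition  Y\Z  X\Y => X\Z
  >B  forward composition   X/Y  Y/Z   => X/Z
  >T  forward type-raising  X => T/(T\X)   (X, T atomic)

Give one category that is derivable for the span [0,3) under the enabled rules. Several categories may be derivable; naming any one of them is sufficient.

[0,3] S   <
  [0,2] NP\PP   <B
    [0,1] "that" : (N/S)\PP
    [1,2] "river" : NP\(N/S)
  [2,3] "some" : S\(NP\PP)

S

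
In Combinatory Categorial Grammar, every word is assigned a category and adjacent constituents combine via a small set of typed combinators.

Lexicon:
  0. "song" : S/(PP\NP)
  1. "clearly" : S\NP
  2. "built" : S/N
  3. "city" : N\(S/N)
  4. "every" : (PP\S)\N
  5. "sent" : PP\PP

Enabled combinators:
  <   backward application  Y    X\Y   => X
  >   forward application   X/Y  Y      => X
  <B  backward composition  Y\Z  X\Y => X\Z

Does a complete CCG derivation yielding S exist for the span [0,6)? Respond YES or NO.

YES

[0,6] S   >
  [0,1] "song" : S/(PP\NP)
  [1,6] PP\NP   <B
    [1,5] PP\NP   <B
      [1,2] "clearly" : S\NP
      [2,5] PP\S   <
        [2,4] N   <
          [2,3] "built" : S/N
          [3,4] "city" : N\(S/N)
        [4,5] "every" : (PP\S)\N
    [5,6] "sent" : PP\PP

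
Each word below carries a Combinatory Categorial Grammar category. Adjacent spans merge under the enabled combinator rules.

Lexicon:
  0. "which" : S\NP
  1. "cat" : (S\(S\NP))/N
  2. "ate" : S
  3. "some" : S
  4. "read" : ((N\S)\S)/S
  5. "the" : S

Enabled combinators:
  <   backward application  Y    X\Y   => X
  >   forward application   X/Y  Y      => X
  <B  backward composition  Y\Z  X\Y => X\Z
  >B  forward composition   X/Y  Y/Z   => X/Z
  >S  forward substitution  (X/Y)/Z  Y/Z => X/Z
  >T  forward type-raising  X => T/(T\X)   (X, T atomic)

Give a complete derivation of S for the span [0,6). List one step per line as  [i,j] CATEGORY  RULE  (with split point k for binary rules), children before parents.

[0,1] S\NP  lex  "which"
[1,2] (S\(S\NP))/N  lex  "cat"
[2,3] S  lex  "ate"
[2,3] N/(N\S)  >T
[3,4] S  lex  "some"
[4,5] ((N\S)\S)/S  lex  "read"
[5,6] S  lex  "the"
[4,6] (N\S)\S  >  k=5
[3,6] N\S  <  k=4
[2,6] N  >  k=3
[1,6] S\(S\NP)  >  k=2
[0,6] S  <  k=1

[0,6] S   <
  [0,1] "which" : S\NP
  [1,6] S\(S\NP)   >
    [1,2] "cat" : (S\(S\NP))/N
    [2,6] N   >
      [2,3] N/(N\S)   >T
        [2,3] "ate" : S
      [3,6] N\S   <
        [3,4] "some" : S
        [4,6] (N\S)\S   >
          [4,5] "read" : ((N\S)\S)/S
          [5,6] "the" : S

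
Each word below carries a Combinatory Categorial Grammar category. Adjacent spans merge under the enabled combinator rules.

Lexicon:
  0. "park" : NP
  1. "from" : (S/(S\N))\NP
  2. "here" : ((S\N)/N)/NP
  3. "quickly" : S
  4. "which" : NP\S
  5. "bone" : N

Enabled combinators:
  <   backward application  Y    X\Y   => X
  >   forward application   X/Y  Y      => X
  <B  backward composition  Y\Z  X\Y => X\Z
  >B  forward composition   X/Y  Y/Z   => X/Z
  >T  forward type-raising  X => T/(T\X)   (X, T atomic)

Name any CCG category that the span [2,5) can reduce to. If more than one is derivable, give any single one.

[0,6] S   >
  [0,2] S/(S\N)   <
    [0,1] "park" : NP
    [1,2] "from" : (S/(S\N))\NP
  [2,6] S\N   >
    [2,5] (S\N)/N   >
      [2,3] "here" : ((S\N)/N)/NP
      [3,5] NP   <
        [3,4] "quickly" : S
        [4,5] "which" : NP\S
    [5,6] "bone" : N

(S\N)/N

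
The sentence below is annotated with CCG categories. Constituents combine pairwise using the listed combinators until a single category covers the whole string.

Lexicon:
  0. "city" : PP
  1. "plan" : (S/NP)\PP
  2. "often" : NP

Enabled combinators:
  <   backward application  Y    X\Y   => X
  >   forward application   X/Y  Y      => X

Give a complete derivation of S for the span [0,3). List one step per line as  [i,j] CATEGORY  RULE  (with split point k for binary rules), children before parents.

[0,1] PP  lex  "city"
[1,2] (S/NP)\PP  lex  "plan"
[0,2] S/NP  <  k=1
[2,3] NP  lex  "often"
[0,3] S  >  k=2

[0,3] S   >
  [0,2] S/NP   <
    [0,1] "city" : PP
    [1,2] "plan" : (S/NP)\PP
  [2,3] "often" : NP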